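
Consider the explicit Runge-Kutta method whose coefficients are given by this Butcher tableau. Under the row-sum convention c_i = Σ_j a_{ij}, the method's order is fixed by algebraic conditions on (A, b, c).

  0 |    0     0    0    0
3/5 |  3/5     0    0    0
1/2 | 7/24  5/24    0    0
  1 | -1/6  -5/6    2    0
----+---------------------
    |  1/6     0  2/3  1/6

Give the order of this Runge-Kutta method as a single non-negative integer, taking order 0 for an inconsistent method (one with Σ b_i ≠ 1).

b = (1/6, 0, 2/3, 1/6)
c = (0, 3/5, 1/2, 1)
Ac = (0, 0, 1/8, 1/2)
Σ b_i: 1/6·1 + 2/3·1 + 1/6·1 = 1 ✓
b·c: 2/3·1/2 + 1/6·1 = 1/2 ✓
b·c²: 2/3·1/4 + 1/6·1 = 1/3 ✓
b·Ac: 2/3·1/8 + 1/6·1/2 = 1/6 ✓
b·c³: 2/3·1/8 + 1/6·1 = 1/4 ✓
b·(c∘Ac): 2/3·1/16 + 1/6·1/2 = 1/8 ✓
b·Ac²: 2/3·3/40 + 1/6·1/5 = 1/12 ✓
b·A²c: 1/6·1/4 = 1/24 ✓; 4 stages ⇒ order 4.

4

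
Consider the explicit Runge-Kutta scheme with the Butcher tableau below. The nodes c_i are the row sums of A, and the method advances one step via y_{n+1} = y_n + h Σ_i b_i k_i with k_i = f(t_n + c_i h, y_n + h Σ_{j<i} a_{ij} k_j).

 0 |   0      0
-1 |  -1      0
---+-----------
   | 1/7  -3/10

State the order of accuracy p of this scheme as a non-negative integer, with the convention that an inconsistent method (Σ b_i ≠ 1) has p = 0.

0

b = (1/7, -3/10)
c = (0, -1)
Σ b_i: 1/7·1 + (-3/10)·1 = -11/70 ≠ 1 ⇒ order 0.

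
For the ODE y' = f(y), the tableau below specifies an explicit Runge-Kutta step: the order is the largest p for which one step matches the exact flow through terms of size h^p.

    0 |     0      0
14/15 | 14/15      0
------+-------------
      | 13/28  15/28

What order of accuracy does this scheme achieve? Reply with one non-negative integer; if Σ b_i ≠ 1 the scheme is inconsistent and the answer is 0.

2

b = (13/28, 15/28)
c = (0, 14/15)
Σ b_i: 13/28·1 + 15/28·1 = 1 ✓
b·c: 15/28·14/15 = 1/2 ✓; 2 stages ⇒ order 2.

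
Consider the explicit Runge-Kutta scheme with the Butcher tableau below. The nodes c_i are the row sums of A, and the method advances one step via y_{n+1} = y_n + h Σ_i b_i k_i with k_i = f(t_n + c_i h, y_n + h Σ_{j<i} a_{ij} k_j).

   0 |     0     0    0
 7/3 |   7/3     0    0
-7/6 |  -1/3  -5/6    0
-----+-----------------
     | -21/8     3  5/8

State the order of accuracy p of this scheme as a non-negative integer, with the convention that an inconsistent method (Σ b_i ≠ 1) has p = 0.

1

b = (-21/8, 3, 5/8)
c = (0, 7/3, -7/6)
Ac = (0, 0, -35/18)
Σ b_i: (-21/8)·1 + 3·1 + 5/8·1 = 1 ✓
b·c: 3·7/3 + 5/8·(-7/6) = 301/48 ≠ 1/2 ⇒ order 1.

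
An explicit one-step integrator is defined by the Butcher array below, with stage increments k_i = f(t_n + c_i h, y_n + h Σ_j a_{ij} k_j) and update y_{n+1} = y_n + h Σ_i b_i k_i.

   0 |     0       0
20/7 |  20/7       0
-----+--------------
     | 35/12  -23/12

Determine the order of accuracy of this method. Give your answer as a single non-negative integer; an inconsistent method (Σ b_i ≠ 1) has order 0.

b = (35/12, -23/12)
c = (0, 20/7)
Σ b_i: 35/12·1 + (-23/12)·1 = 1 ✓
b·c: (-23/12)·20/7 = -115/21 ≠ 1/2 ⇒ order 1.

1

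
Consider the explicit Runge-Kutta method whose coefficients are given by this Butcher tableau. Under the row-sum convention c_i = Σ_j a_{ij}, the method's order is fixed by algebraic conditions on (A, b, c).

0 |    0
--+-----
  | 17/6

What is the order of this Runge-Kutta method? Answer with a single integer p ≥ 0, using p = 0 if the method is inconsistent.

0

b = (17/6)
c = (0)
Σ b_i: 17/6·1 = 17/6 ≠ 1 ⇒ order 0.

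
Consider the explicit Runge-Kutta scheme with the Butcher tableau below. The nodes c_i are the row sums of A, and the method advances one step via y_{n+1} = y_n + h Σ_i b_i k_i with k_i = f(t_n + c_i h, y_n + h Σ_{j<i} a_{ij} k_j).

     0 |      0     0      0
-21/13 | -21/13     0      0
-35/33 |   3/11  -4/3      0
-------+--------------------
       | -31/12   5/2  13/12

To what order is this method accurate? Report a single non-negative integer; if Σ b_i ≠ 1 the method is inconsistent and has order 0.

b = (-31/12, 5/2, 13/12)
c = (0, -21/13, -35/33)
Ac = (0, 0, 28/13)
Σ b_i: (-31/12)·1 + 5/2·1 + 13/12·1 = 1 ✓
b·c: 5/2·(-21/13) + 13/12·(-35/33) = -26705/5148 ≠ 1/2 ⇒ order 1.

1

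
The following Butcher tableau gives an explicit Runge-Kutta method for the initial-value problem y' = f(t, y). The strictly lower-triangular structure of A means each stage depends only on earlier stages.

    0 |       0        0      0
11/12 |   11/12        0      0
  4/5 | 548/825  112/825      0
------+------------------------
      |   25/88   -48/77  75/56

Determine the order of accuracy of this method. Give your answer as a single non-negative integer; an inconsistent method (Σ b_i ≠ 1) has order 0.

3

b = (25/88, -48/77, 75/56)
c = (0, 11/12, 4/5)
Ac = (0, 0, 28/225)
Σ b_i: 25/88·1 + (-48/77)·1 + 75/56·1 = 1 ✓
b·c: (-48/77)·11/12 + 75/56·4/5 = 1/2 ✓
b·c²: (-48/77)·121/144 + 75/56·16/25 = 1/3 ✓
b·Ac: 75/56·28/225 = 1/6 ✓; 3 stages ⇒ order 3.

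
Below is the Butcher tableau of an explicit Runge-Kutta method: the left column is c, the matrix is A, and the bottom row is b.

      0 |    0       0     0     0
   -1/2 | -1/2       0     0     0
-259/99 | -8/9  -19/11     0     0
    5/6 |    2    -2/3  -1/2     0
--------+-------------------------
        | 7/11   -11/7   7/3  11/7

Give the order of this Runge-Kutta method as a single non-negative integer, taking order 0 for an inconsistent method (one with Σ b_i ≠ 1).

b = (7/11, -11/7, 7/3, 11/7)
c = (0, -1/2, -259/99, 5/6)
Ac = (0, 0, 19/22, 325/198)
Σ b_i: 7/11·1 + (-11/7)·1 + 7/3·1 + 11/7·1 = 98/33 ≠ 1 ⇒ order 0.

0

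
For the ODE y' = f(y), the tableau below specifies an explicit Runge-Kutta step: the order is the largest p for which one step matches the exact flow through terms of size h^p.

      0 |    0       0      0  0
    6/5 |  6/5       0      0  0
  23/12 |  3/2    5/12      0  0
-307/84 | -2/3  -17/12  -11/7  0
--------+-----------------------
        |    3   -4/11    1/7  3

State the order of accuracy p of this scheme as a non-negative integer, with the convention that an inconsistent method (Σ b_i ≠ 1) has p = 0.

0

b = (3, -4/11, 1/7, 3)
c = (0, 6/5, 23/12, -307/84)
Ac = (0, 0, 1/2, -1979/420)
Σ b_i: 3·1 + (-4/11)·1 + 1/7·1 + 3·1 = 445/77 ≠ 1 ⇒ order 0.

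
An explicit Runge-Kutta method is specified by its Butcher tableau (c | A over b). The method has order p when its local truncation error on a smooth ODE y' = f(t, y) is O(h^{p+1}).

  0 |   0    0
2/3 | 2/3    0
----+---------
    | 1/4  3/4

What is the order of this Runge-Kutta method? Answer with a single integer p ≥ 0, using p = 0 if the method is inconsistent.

2

b = (1/4, 3/4)
c = (0, 2/3)
Σ b_i: 1/4·1 + 3/4·1 = 1 ✓
b·c: 3/4·2/3 = 1/2 ✓; 2 stages ⇒ order 2.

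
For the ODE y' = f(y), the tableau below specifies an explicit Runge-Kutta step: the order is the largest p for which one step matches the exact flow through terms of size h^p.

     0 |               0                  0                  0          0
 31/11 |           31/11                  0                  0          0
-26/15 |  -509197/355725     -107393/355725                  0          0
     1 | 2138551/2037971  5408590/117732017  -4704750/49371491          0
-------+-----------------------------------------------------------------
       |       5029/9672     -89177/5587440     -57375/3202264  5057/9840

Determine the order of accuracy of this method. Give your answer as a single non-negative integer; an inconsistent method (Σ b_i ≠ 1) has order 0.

b = (5029/9672, -89177/5587440, -57375/3202264, 5057/9840)
c = (0, 31/11, -26/15, 1)
Ac = (0, 0, -9763/11475, 1490/5057)
Σ b_i: 5029/9672·1 + (-89177/5587440)·1 + (-57375/3202264)·1 + 5057/9840·1 = 1 ✓
b·c: (-89177/5587440)·31/11 + (-57375/3202264)·(-26/15) + 5057/9840·1 = 1/2 ✓
b·c²: (-89177/5587440)·961/121 + (-57375/3202264)·676/225 + 5057/9840·1 = 1/3 ✓
b·Ac: (-57375/3202264)·(-9763/11475) + 5057/9840·1490/5057 = 1/6 ✓
b·c³: (-89177/5587440)·29791/1331 + (-57375/3202264)·(-17576/3375) + 5057/9840·1 = 1/4 ✓
b·(c∘Ac): (-57375/3202264)·253838/172125 + 5057/9840·1490/5057 = 1/8 ✓
b·Ac²: (-57375/3202264)·(-302653/126225) + 5057/9840·4370/55627 = 1/12 ✓
b·A²c: 5057/9840·410/5057 = 1/24 ✓; 4 stages ⇒ order 4.

4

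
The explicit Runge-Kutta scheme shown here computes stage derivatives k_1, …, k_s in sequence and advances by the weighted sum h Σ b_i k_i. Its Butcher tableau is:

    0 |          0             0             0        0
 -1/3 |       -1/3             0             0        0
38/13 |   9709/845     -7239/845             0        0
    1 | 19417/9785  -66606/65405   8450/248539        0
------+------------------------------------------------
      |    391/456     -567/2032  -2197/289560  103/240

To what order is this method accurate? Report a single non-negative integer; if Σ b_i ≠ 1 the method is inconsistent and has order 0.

4

b = (391/456, -567/2032, -2197/289560, 103/240)
c = (0, -1/3, 38/13, 1)
Ac = (0, 0, 2413/845, 226/515)
Σ b_i: 391/456·1 + (-567/2032)·1 + (-2197/289560)·1 + 103/240·1 = 1 ✓
b·c: (-567/2032)·(-1/3) + (-2197/289560)·38/13 + 103/240·1 = 1/2 ✓
b·c²: (-567/2032)·1/9 + (-2197/289560)·1444/169 + 103/240·1 = 1/3 ✓
b·Ac: (-2197/289560)·2413/845 + 103/240·226/515 = 1/6 ✓
b·c³: (-567/2032)·(-1/27) + (-2197/289560)·54872/2197 + 103/240·1 = 1/4 ✓
b·(c∘Ac): (-2197/289560)·91694/10985 + 103/240·226/515 = 1/8 ✓
b·Ac²: (-2197/289560)·(-2413/2535) + 103/240·274/1545 = 1/12 ✓
b·A²c: 103/240·10/103 = 1/24 ✓; 4 stages ⇒ order 4.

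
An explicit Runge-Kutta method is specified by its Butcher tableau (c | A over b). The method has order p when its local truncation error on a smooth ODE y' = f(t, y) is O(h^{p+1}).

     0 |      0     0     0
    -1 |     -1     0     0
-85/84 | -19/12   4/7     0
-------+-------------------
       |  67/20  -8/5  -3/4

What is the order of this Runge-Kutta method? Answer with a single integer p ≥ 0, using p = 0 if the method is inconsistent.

1

b = (67/20, -8/5, -3/4)
c = (0, -1, -85/84)
Ac = (0, 0, -4/7)
Σ b_i: 67/20·1 + (-8/5)·1 + (-3/4)·1 = 1 ✓
b·c: (-8/5)·(-1) + (-3/4)·(-85/84) = 1321/560 ≠ 1/2 ⇒ order 1.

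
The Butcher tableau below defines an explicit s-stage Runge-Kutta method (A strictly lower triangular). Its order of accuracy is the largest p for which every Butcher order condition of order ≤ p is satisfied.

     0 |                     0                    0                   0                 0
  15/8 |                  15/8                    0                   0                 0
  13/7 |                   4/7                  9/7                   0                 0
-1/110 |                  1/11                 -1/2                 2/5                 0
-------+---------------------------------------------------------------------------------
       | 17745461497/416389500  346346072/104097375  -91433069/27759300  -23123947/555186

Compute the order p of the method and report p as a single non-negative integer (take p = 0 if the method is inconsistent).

b = (17745461497/416389500, 346346072/104097375, -91433069/27759300, -23123947/555186)
c = (0, 15/8, 13/7, -1/110)
Ac = (0, 0, 135/56, -109/560)
Σ b_i: 17745461497/416389500·1 + 346346072/104097375·1 + (-91433069/27759300)·1 + (-23123947/555186)·1 = 1 ✓
b·c: 346346072/104097375·15/8 + (-91433069/27759300)·13/7 + (-23123947/555186)·(-1/110) = 1/2 ✓
b·c²: 346346072/104097375·225/64 + (-91433069/27759300)·169/49 + (-23123947/555186)·1/12100 = 1/3 ✓
b·Ac: (-91433069/27759300)·135/56 + (-23123947/555186)·(-109/560) = 1/6 ✓
b·c³: 346346072/104097375·3375/512 + (-91433069/27759300)·2197/343 + (-23123947/555186)·(-1/1331000) = 142670885711/170997288000 ≠ 1/4 ⇒ order 3.
b·(c∘Ac): (-91433069/27759300)·1755/392 + (-23123947/555186)·109/61600 = -6582327209/444148800 ≠ 1/8
b·Ac²: (-91433069/27759300)·2025/448 + (-23123947/555186)·(-11861/31360) = 134467721/155452080 ≠ 1/12
b·A²c: (-23123947/555186)·27/28 = -29730789/740248 ≠ 1/24

3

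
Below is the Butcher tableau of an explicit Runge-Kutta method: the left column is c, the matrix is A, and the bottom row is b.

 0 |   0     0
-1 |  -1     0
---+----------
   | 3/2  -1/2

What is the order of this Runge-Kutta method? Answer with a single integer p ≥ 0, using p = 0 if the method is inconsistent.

2

b = (3/2, -1/2)
c = (0, -1)
Σ b_i: 3/2·1 + (-1/2)·1 = 1 ✓
b·c: (-1/2)·(-1) = 1/2 ✓; 2 stages ⇒ order 2.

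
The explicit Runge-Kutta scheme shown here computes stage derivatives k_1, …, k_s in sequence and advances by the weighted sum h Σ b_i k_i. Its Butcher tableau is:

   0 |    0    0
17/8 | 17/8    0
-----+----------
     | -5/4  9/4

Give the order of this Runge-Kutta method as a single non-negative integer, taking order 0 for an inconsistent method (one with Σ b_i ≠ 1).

b = (-5/4, 9/4)
c = (0, 17/8)
Σ b_i: (-5/4)·1 + 9/4·1 = 1 ✓
b·c: 9/4·17/8 = 153/32 ≠ 1/2 ⇒ order 1.

1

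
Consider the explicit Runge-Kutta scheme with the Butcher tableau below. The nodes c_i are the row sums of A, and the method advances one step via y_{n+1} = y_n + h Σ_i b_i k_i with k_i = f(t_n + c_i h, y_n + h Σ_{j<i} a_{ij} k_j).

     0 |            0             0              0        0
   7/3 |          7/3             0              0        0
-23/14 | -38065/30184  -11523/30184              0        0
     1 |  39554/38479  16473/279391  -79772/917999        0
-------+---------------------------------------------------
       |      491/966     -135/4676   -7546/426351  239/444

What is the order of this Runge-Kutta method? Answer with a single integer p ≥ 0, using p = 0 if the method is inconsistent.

b = (491/966, -135/4676, -7546/426351, 239/444)
c = (0, 7/3, -23/14, 1)
Ac = (0, 0, -3841/4312, 67/239)
Σ b_i: 491/966·1 + (-135/4676)·1 + (-7546/426351)·1 + 239/444·1 = 1 ✓
b·c: (-135/4676)·7/3 + (-7546/426351)·(-23/14) + 239/444·1 = 1/2 ✓
b·c²: (-135/4676)·49/9 + (-7546/426351)·529/196 + 239/444·1 = 1/3 ✓
b·Ac: (-7546/426351)·(-3841/4312) + 239/444·67/239 = 1/6 ✓
b·c³: (-135/4676)·343/27 + (-7546/426351)·(-12167/2744) + 239/444·1 = 1/4 ✓
b·(c∘Ac): (-7546/426351)·88343/60368 + 239/444·67/239 = 1/8 ✓
b·Ac²: (-7546/426351)·(-3841/1848) + 239/444·62/717 = 1/12 ✓
b·A²c: 239/444·37/478 = 1/24 ✓; 4 stages ⇒ order 4.

4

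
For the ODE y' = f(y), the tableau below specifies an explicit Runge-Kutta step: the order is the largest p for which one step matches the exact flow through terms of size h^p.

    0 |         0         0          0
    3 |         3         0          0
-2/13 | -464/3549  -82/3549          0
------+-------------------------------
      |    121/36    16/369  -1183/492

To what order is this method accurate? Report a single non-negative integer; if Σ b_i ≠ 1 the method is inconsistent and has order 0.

3

b = (121/36, 16/369, -1183/492)
c = (0, 3, -2/13)
Ac = (0, 0, -82/1183)
Σ b_i: 121/36·1 + 16/369·1 + (-1183/492)·1 = 1 ✓
b·c: 16/369·3 + (-1183/492)·(-2/13) = 1/2 ✓
b·c²: 16/369·9 + (-1183/492)·4/169 = 1/3 ✓
b·Ac: (-1183/492)·(-82/1183) = 1/6 ✓; 3 stages ⇒ order 3.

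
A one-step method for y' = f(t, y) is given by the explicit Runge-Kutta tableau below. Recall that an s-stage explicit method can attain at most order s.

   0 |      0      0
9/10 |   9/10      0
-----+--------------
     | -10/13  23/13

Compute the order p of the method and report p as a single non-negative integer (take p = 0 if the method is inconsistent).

b = (-10/13, 23/13)
c = (0, 9/10)
Σ b_i: (-10/13)·1 + 23/13·1 = 1 ✓
b·c: 23/13·9/10 = 207/130 ≠ 1/2 ⇒ order 1.

1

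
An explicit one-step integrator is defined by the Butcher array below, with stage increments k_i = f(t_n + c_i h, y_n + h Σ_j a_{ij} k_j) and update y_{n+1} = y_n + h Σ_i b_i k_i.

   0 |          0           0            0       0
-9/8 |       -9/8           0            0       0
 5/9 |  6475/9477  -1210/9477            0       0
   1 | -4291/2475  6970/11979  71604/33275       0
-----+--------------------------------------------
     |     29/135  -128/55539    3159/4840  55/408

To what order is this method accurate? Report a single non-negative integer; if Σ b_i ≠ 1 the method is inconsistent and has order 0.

b = (29/135, -128/55539, 3159/4840, 55/408)
c = (0, -9/8, 5/9, 1)
Ac = (0, 0, 605/4212, 119/220)
Σ b_i: 29/135·1 + (-128/55539)·1 + 3159/4840·1 + 55/408·1 = 1 ✓
b·c: (-128/55539)·(-9/8) + 3159/4840·5/9 + 55/408·1 = 1/2 ✓
b·c²: (-128/55539)·81/64 + 3159/4840·25/81 + 55/408·1 = 1/3 ✓
b·Ac: 3159/4840·605/4212 + 55/408·119/220 = 1/6 ✓
b·c³: (-128/55539)·(-729/512) + 3159/4840·125/729 + 55/408·1 = 1/4 ✓
b·(c∘Ac): 3159/4840·3025/37908 + 55/408·119/220 = 1/8 ✓
b·Ac²: 3159/4840·(-605/3744) + 55/408·493/352 = 1/12 ✓
b·A²c: 55/408·17/55 = 1/24 ✓; 4 stages ⇒ order 4.

4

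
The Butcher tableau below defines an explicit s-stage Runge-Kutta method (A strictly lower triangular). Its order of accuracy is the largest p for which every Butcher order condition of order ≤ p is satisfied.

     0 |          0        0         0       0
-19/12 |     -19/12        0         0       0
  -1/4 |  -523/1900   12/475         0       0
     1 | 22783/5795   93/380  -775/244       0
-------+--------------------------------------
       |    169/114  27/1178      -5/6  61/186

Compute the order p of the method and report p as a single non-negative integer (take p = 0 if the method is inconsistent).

4

b = (169/114, 27/1178, -5/6, 61/186)
c = (0, -19/12, -1/4, 1)
Ac = (0, 0, -1/25, 124/305)
Σ b_i: 169/114·1 + 27/1178·1 + (-5/6)·1 + 61/186·1 = 1 ✓
b·c: 27/1178·(-19/12) + (-5/6)·(-1/4) + 61/186·1 = 1/2 ✓
b·c²: 27/1178·361/144 + (-5/6)·1/16 + 61/186·1 = 1/3 ✓
b·Ac: (-5/6)·(-1/25) + 61/186·124/305 = 1/6 ✓
b·c³: 27/1178·(-6859/1728) + (-5/6)·(-1/64) + 61/186·1 = 1/4 ✓
b·(c∘Ac): (-5/6)·1/100 + 61/186·124/305 = 1/8 ✓
b·Ac²: (-5/6)·19/300 + 61/186·1519/3660 = 1/12 ✓
b·A²c: 61/186·31/244 = 1/24 ✓; 4 stages ⇒ order 4.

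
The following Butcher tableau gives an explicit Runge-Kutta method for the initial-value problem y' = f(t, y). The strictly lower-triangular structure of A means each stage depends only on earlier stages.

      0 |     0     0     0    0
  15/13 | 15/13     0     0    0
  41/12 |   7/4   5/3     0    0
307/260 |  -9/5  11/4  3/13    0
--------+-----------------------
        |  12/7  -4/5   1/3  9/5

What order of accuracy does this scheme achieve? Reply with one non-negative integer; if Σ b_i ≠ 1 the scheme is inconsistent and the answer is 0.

b = (12/7, -4/5, 1/3, 9/5)
c = (0, 15/13, 41/12, 307/260)
Ac = (0, 0, 25/13, 103/26)
Σ b_i: 12/7·1 + (-4/5)·1 + 1/3·1 + 9/5·1 = 64/21 ≠ 1 ⇒ order 0.

0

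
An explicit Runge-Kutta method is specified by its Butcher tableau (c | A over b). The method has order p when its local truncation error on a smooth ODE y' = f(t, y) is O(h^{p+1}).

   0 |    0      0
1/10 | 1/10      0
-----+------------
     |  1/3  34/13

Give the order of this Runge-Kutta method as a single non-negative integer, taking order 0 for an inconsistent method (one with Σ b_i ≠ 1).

b = (1/3, 34/13)
c = (0, 1/10)
Σ b_i: 1/3·1 + 34/13·1 = 115/39 ≠ 1 ⇒ order 0.

0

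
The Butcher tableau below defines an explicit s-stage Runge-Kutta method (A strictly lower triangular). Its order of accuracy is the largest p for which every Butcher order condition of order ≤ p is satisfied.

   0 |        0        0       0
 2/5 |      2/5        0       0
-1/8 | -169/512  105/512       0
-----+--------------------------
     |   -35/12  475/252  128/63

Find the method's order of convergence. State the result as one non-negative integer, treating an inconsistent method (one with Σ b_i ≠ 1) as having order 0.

b = (-35/12, 475/252, 128/63)
c = (0, 2/5, -1/8)
Ac = (0, 0, 21/256)
Σ b_i: (-35/12)·1 + 475/252·1 + 128/63·1 = 1 ✓
b·c: 475/252·2/5 + 128/63·(-1/8) = 1/2 ✓
b·c²: 475/252·4/25 + 128/63·1/64 = 1/3 ✓
b·Ac: 128/63·21/256 = 1/6 ✓; 3 stages ⇒ order 3.

3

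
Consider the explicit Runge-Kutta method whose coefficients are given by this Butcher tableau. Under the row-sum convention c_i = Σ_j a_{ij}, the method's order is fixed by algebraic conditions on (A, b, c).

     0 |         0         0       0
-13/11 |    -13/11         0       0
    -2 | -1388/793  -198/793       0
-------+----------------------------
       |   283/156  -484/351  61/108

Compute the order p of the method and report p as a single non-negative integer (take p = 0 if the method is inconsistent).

b = (283/156, -484/351, 61/108)
c = (0, -13/11, -2)
Ac = (0, 0, 18/61)
Σ b_i: 283/156·1 + (-484/351)·1 + 61/108·1 = 1 ✓
b·c: (-484/351)·(-13/11) + 61/108·(-2) = 1/2 ✓
b·c²: (-484/351)·169/121 + 61/108·4 = 1/3 ✓
b·Ac: 61/108·18/61 = 1/6 ✓; 3 stages ⇒ order 3.

3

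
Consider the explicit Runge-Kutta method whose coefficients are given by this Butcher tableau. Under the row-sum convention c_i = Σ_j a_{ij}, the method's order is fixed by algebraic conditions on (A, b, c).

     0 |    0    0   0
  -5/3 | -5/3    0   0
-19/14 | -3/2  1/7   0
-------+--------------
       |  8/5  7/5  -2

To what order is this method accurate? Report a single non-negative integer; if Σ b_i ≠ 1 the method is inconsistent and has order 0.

1

b = (8/5, 7/5, -2)
c = (0, -5/3, -19/14)
Ac = (0, 0, -5/21)
Σ b_i: 8/5·1 + 7/5·1 + (-2)·1 = 1 ✓
b·c: 7/5·(-5/3) + (-2)·(-19/14) = 8/21 ≠ 1/2 ⇒ order 1.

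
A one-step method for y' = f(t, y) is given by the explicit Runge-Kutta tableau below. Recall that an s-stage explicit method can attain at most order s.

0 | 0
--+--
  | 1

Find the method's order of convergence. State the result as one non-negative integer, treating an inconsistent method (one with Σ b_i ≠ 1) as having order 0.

b = (1)
c = (0)
Σ b_i: 1·1 = 1 ✓; 1 stage ⇒ order 1.

1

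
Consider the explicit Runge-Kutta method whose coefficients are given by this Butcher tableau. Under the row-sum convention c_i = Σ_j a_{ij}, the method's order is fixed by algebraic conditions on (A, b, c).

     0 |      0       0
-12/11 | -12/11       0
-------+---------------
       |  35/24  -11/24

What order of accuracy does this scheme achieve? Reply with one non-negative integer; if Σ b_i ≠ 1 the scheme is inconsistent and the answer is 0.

b = (35/24, -11/24)
c = (0, -12/11)
Σ b_i: 35/24·1 + (-11/24)·1 = 1 ✓
b·c: (-11/24)·(-12/11) = 1/2 ✓; 2 stages ⇒ order 2.

2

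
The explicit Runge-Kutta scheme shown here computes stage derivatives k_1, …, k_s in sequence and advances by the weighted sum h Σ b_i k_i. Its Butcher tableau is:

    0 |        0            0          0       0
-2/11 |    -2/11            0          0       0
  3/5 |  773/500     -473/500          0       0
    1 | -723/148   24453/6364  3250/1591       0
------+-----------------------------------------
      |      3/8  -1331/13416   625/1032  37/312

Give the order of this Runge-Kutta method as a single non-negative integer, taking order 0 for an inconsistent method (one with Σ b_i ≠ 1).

b = (3/8, -1331/13416, 625/1032, 37/312)
c = (0, -2/11, 3/5, 1)
Ac = (0, 0, 43/250, 39/74)
Σ b_i: 3/8·1 + (-1331/13416)·1 + 625/1032·1 + 37/312·1 = 1 ✓
b·c: (-1331/13416)·(-2/11) + 625/1032·3/5 + 37/312·1 = 1/2 ✓
b·c²: (-1331/13416)·4/121 + 625/1032·9/25 + 37/312·1 = 1/3 ✓
b·Ac: 625/1032·43/250 + 37/312·39/74 = 1/6 ✓
b·c³: (-1331/13416)·(-8/1331) + 625/1032·27/125 + 37/312·1 = 1/4 ✓
b·(c∘Ac): 625/1032·129/1250 + 37/312·39/74 = 1/8 ✓
b·Ac²: 625/1032·(-43/1375) + 37/312·351/407 = 1/12 ✓
b·A²c: 37/312·13/37 = 1/24 ✓; 4 stages ⇒ order 4.

4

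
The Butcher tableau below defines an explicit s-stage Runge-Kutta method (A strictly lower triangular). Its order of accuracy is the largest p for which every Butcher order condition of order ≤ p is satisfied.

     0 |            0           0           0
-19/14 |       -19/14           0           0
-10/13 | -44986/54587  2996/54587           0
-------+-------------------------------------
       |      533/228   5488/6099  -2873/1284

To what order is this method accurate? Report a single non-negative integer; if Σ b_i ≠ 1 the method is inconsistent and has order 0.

3

b = (533/228, 5488/6099, -2873/1284)
c = (0, -19/14, -10/13)
Ac = (0, 0, -214/2873)
Σ b_i: 533/228·1 + 5488/6099·1 + (-2873/1284)·1 = 1 ✓
b·c: 5488/6099·(-19/14) + (-2873/1284)·(-10/13) = 1/2 ✓
b·c²: 5488/6099·361/196 + (-2873/1284)·100/169 = 1/3 ✓
b·Ac: (-2873/1284)·(-214/2873) = 1/6 ✓; 3 stages ⇒ order 3.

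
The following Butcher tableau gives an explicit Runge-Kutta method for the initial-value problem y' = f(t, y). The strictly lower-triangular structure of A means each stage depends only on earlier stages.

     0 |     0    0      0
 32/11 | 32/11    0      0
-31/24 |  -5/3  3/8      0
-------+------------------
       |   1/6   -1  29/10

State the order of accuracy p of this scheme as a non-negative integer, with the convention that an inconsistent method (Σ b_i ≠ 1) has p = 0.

0

b = (1/6, -1, 29/10)
c = (0, 32/11, -31/24)
Ac = (0, 0, 12/11)
Σ b_i: 1/6·1 + (-1)·1 + 29/10·1 = 31/15 ≠ 1 ⇒ order 0.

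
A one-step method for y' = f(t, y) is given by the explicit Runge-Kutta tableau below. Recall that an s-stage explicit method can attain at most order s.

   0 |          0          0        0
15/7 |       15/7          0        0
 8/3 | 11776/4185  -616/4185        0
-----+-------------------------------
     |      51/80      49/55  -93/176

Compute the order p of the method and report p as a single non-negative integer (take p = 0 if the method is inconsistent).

3

b = (51/80, 49/55, -93/176)
c = (0, 15/7, 8/3)
Ac = (0, 0, -88/279)
Σ b_i: 51/80·1 + 49/55·1 + (-93/176)·1 = 1 ✓
b·c: 49/55·15/7 + (-93/176)·8/3 = 1/2 ✓
b·c²: 49/55·225/49 + (-93/176)·64/9 = 1/3 ✓
b·Ac: (-93/176)·(-88/279) = 1/6 ✓; 3 stages ⇒ order 3.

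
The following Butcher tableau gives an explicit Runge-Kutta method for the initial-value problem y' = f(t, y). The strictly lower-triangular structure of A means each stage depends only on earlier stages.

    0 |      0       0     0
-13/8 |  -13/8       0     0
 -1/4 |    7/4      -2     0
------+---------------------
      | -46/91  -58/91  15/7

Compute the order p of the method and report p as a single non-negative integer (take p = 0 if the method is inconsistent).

b = (-46/91, -58/91, 15/7)
c = (0, -13/8, -1/4)
Ac = (0, 0, 13/4)
Σ b_i: (-46/91)·1 + (-58/91)·1 + 15/7·1 = 1 ✓
b·c: (-58/91)·(-13/8) + 15/7·(-1/4) = 1/2 ✓
b·c²: (-58/91)·169/64 + 15/7·1/16 = -347/224 ≠ 1/3 ⇒ order 2.
b·Ac: 15/7·13/4 = 195/28 ≠ 1/6

2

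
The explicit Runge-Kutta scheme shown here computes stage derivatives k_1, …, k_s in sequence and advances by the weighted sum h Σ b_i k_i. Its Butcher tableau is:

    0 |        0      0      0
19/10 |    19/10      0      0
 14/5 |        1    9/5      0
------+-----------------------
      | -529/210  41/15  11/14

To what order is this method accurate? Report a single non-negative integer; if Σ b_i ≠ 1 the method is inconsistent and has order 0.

1

b = (-529/210, 41/15, 11/14)
c = (0, 19/10, 14/5)
Ac = (0, 0, 171/50)
Σ b_i: (-529/210)·1 + 41/15·1 + 11/14·1 = 1 ✓
b·c: 41/15·19/10 + 11/14·14/5 = 1109/150 ≠ 1/2 ⇒ order 1.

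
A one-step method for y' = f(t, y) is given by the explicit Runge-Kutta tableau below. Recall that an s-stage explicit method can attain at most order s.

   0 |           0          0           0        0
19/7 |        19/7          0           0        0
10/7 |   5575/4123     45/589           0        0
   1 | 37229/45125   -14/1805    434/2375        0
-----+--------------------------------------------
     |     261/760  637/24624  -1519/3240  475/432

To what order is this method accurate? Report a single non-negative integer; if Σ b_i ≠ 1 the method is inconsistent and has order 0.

4

b = (261/760, 637/24624, -1519/3240, 475/432)
c = (0, 19/7, 10/7, 1)
Ac = (0, 0, 45/217, 6/25)
Σ b_i: 261/760·1 + 637/24624·1 + (-1519/3240)·1 + 475/432·1 = 1 ✓
b·c: 637/24624·19/7 + (-1519/3240)·10/7 + 475/432·1 = 1/2 ✓
b·c²: 637/24624·361/49 + (-1519/3240)·100/49 + 475/432·1 = 1/3 ✓
b·Ac: (-1519/3240)·45/217 + 475/432·6/25 = 1/6 ✓
b·c³: 637/24624·6859/343 + (-1519/3240)·1000/343 + 475/432·1 = 1/4 ✓
b·(c∘Ac): (-1519/3240)·450/1519 + 475/432·6/25 = 1/8 ✓
b·Ac²: (-1519/3240)·855/1519 + 475/432·6/19 = 1/12 ✓
b·A²c: 475/432·18/475 = 1/24 ✓; 4 stages ⇒ order 4.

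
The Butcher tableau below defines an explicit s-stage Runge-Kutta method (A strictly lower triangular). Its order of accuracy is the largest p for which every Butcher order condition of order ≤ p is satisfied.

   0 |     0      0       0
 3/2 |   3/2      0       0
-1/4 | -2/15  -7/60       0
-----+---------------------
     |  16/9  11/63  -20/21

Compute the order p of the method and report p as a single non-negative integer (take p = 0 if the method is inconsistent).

3

b = (16/9, 11/63, -20/21)
c = (0, 3/2, -1/4)
Ac = (0, 0, -7/40)
Σ b_i: 16/9·1 + 11/63·1 + (-20/21)·1 = 1 ✓
b·c: 11/63·3/2 + (-20/21)·(-1/4) = 1/2 ✓
b·c²: 11/63·9/4 + (-20/21)·1/16 = 1/3 ✓
b·Ac: (-20/21)·(-7/40) = 1/6 ✓; 3 stages ⇒ order 3.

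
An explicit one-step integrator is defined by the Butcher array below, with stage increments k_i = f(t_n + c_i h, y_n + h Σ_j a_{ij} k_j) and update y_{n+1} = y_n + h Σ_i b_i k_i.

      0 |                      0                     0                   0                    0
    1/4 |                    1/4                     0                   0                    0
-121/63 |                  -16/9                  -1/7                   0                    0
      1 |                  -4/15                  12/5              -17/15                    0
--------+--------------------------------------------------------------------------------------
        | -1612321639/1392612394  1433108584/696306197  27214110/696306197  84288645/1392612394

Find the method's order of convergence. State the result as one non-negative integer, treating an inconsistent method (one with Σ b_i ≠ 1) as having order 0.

3

b = (-1612321639/1392612394, 1433108584/696306197, 27214110/696306197, 84288645/1392612394)
c = (0, 1/4, -121/63, 1)
Ac = (0, 0, -1/28, 2624/945)
Σ b_i: (-1612321639/1392612394)·1 + 1433108584/696306197·1 + 27214110/696306197·1 + 84288645/1392612394·1 = 1 ✓
b·c: 1433108584/696306197·1/4 + 27214110/696306197·(-121/63) + 84288645/1392612394·1 = 1/2 ✓
b·c²: 1433108584/696306197·1/16 + 27214110/696306197·14641/3969 + 84288645/1392612394·1 = 1/3 ✓
b·Ac: 27214110/696306197·(-1/28) + 84288645/1392612394·2624/945 = 1/6 ✓
b·c³: 1433108584/696306197·1/64 + 27214110/696306197·(-1771561/250047) + 84288645/1392612394·1 = -193948672243/1052814969864 ≠ 1/4 ⇒ order 3.
b·(c∘Ac): 27214110/696306197·121/1764 + 84288645/1392612394·2624/945 = 713338157/4177837182 ≠ 1/8
b·Ac²: 27214110/696306197·(-1/112) + 84288645/1392612394·(-959867/238140) = -128605740973/526407484932 ≠ 1/12
b·A²c: 84288645/1392612394·17/420 = 13646733/5570449576 ≠ 1/24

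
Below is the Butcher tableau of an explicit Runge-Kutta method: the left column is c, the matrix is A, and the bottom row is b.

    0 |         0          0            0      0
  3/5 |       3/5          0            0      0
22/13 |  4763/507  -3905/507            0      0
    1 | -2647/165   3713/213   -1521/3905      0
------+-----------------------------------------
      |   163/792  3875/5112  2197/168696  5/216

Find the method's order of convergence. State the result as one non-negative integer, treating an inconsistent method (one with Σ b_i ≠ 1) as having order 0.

4

b = (163/792, 3875/5112, 2197/168696, 5/216)
c = (0, 3/5, 22/13, 1)
Ac = (0, 0, -781/169, 49/5)
Σ b_i: 163/792·1 + 3875/5112·1 + 2197/168696·1 + 5/216·1 = 1 ✓
b·c: 3875/5112·3/5 + 2197/168696·22/13 + 5/216·1 = 1/2 ✓
b·c²: 3875/5112·9/25 + 2197/168696·484/169 + 5/216·1 = 1/3 ✓
b·Ac: 2197/168696·(-781/169) + 5/216·49/5 = 1/6 ✓
b·c³: 3875/5112·27/125 + 2197/168696·10648/2197 + 5/216·1 = 1/4 ✓
b·(c∘Ac): 2197/168696·(-17182/2197) + 5/216·49/5 = 1/8 ✓
b·Ac²: 2197/168696·(-2343/845) + 5/216·129/25 = 1/12 ✓
b·A²c: 5/216·9/5 = 1/24 ✓; 4 stages ⇒ order 4.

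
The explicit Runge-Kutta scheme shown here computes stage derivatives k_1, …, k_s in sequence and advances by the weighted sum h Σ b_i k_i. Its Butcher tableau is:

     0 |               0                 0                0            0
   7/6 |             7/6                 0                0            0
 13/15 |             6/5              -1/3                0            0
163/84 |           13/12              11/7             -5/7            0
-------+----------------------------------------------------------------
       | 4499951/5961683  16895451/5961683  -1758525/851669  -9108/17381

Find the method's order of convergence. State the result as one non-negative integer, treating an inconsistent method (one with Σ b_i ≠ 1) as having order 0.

b = (4499951/5961683, 16895451/5961683, -1758525/851669, -9108/17381)
c = (0, 7/6, 13/15, 163/84)
Ac = (0, 0, -7/18, 17/14)
Σ b_i: 4499951/5961683·1 + 16895451/5961683·1 + (-1758525/851669)·1 + (-9108/17381)·1 = 1 ✓
b·c: 16895451/5961683·7/6 + (-1758525/851669)·13/15 + (-9108/17381)·163/84 = 1/2 ✓
b·c²: 16895451/5961683·49/36 + (-1758525/851669)·169/225 + (-9108/17381)·26569/7056 = 1/3 ✓
b·Ac: (-1758525/851669)·(-7/18) + (-9108/17381)·17/14 = 1/6 ✓
b·c³: 16895451/5961683·343/216 + (-1758525/851669)·2197/3375 + (-9108/17381)·4330747/592704 = -222116551/330185520 ≠ 1/4 ⇒ order 3.
b·(c∘Ac): (-1758525/851669)·(-91/270) + (-9108/17381)·2771/1176 = -4130158/7665021 ≠ 1/8
b·Ac²: (-1758525/851669)·(-49/108) + (-9108/17381)·673/420 = 163621/1684620 ≠ 1/12
b·A²c: (-9108/17381)·5/18 = -2530/17381 ≠ 1/24

3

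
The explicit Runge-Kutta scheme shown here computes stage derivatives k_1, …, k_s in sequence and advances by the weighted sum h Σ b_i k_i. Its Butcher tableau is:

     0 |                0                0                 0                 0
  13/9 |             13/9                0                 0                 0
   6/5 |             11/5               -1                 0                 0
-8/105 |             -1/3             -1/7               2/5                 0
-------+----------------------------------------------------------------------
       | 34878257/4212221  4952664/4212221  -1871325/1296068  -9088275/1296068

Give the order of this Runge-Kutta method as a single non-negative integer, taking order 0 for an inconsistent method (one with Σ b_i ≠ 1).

3

b = (34878257/4212221, 4952664/4212221, -1871325/1296068, -9088275/1296068)
c = (0, 13/9, 6/5, -8/105)
Ac = (0, 0, -13/9, 431/1575)
Σ b_i: 34878257/4212221·1 + 4952664/4212221·1 + (-1871325/1296068)·1 + (-9088275/1296068)·1 = 1 ✓
b·c: 4952664/4212221·13/9 + (-1871325/1296068)·6/5 + (-9088275/1296068)·(-8/105) = 1/2 ✓
b·c²: 4952664/4212221·169/81 + (-1871325/1296068)·36/25 + (-9088275/1296068)·64/11025 = 1/3 ✓
b·Ac: (-1871325/1296068)·(-13/9) + (-9088275/1296068)·431/1575 = 1/6 ✓
b·c³: 4952664/4212221·2197/729 + (-1871325/1296068)·216/125 + (-9088275/1296068)·(-512/1157625) = 107333398/102065355 ≠ 1/4 ⇒ order 3.
b·(c∘Ac): (-1871325/1296068)·(-26/15) + (-9088275/1296068)·(-3448/165375) = 77245127/29161530 ≠ 1/8
b·Ac²: (-1871325/1296068)·(-169/81) + (-9088275/1296068)·19699/70875 = 93040243/87484590 ≠ 1/12
b·A²c: (-9088275/1296068)·(-26/45) = 7876505/1944102 ≠ 1/24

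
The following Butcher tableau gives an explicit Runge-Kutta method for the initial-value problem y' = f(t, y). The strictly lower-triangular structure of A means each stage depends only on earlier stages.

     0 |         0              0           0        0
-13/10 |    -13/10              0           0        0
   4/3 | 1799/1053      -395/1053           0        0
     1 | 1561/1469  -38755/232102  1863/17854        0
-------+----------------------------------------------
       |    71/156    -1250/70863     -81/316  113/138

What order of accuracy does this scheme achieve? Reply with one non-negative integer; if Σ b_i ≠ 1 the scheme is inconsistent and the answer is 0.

b = (71/156, -1250/70863, -81/316, 113/138)
c = (0, -13/10, 4/3, 1)
Ac = (0, 0, 79/162, 161/452)
Σ b_i: 71/156·1 + (-1250/70863)·1 + (-81/316)·1 + 113/138·1 = 1 ✓
b·c: (-1250/70863)·(-13/10) + (-81/316)·4/3 + 113/138·1 = 1/2 ✓
b·c²: (-1250/70863)·169/100 + (-81/316)·16/9 + 113/138·1 = 1/3 ✓
b·Ac: (-81/316)·79/162 + 113/138·161/452 = 1/6 ✓
b·c³: (-1250/70863)·(-2197/1000) + (-81/316)·64/27 + 113/138·1 = 1/4 ✓
b·(c∘Ac): (-81/316)·158/243 + 113/138·161/452 = 1/8 ✓
b·Ac²: (-81/316)·(-1027/1620) + 113/138·(-437/4520) = 1/12 ✓
b·A²c: 113/138·23/452 = 1/24 ✓; 4 stages ⇒ order 4.

4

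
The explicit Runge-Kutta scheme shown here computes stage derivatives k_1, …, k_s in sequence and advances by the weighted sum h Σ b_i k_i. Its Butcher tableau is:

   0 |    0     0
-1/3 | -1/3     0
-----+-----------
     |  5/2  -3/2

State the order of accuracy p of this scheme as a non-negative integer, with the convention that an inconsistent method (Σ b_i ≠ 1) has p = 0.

b = (5/2, -3/2)
c = (0, -1/3)
Σ b_i: 5/2·1 + (-3/2)·1 = 1 ✓
b·c: (-3/2)·(-1/3) = 1/2 ✓; 2 stages ⇒ order 2.

2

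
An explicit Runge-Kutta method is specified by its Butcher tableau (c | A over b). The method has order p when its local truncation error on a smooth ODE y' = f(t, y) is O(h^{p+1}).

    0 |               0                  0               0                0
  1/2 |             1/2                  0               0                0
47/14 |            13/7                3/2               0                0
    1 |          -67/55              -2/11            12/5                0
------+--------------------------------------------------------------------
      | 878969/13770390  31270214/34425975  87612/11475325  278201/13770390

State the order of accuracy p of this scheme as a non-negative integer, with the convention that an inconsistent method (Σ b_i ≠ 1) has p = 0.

b = (878969/13770390, 31270214/34425975, 87612/11475325, 278201/13770390)
c = (0, 1/2, 47/14, 1)
Ac = (0, 0, 3/4, 3067/385)
Σ b_i: 878969/13770390·1 + 31270214/34425975·1 + 87612/11475325·1 + 278201/13770390·1 = 1 ✓
b·c: 31270214/34425975·1/2 + 87612/11475325·47/14 + 278201/13770390·1 = 1/2 ✓
b·c²: 31270214/34425975·1/4 + 87612/11475325·2209/196 + 278201/13770390·1 = 1/3 ✓
b·Ac: 87612/11475325·3/4 + 278201/13770390·3067/385 = 1/6 ✓
b·c³: 31270214/34425975·1/8 + 87612/11475325·103823/2744 + 278201/13770390·1 = 27158207/64261820 ≠ 1/4 ⇒ order 3.
b·(c∘Ac): 87612/11475325·141/56 + 278201/13770390·3067/385 = 6202319/34425975 ≠ 1/8
b·Ac²: 87612/11475325·3/8 + 278201/13770390·145549/5390 = 105725663/192785460 ≠ 1/12
b·A²c: 278201/13770390·9/5 = 834603/22950650 ≠ 1/24

3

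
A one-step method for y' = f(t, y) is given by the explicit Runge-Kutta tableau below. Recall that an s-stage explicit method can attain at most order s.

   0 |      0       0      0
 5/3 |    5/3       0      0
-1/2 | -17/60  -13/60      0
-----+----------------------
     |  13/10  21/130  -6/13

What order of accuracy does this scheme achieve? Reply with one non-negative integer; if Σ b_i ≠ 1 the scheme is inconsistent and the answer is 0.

3

b = (13/10, 21/130, -6/13)
c = (0, 5/3, -1/2)
Ac = (0, 0, -13/36)
Σ b_i: 13/10·1 + 21/130·1 + (-6/13)·1 = 1 ✓
b·c: 21/130·5/3 + (-6/13)·(-1/2) = 1/2 ✓
b·c²: 21/130·25/9 + (-6/13)·1/4 = 1/3 ✓
b·Ac: (-6/13)·(-13/36) = 1/6 ✓; 3 stages ⇒ order 3.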